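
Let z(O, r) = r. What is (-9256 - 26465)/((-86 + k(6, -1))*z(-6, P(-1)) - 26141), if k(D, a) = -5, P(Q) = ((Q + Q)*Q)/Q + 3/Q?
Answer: 3969/2854 ≈ 1.3907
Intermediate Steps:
P(Q) = 2*Q + 3/Q (P(Q) = ((2*Q)*Q)/Q + 3/Q = (2*Q²)/Q + 3/Q = 2*Q + 3/Q)
(-9256 - 26465)/((-86 + k(6, -1))*z(-6, P(-1)) - 26141) = (-9256 - 26465)/((-86 - 5)*(2*(-1) + 3/(-1)) - 26141) = -35721/(-91*(-2 + 3*(-1)) - 26141) = -35721/(-91*(-2 - 3) - 26141) = -35721/(-91*(-5) - 26141) = -35721/(455 - 26141) = -35721/(-25686) = -35721*(-1/25686) = 3969/2854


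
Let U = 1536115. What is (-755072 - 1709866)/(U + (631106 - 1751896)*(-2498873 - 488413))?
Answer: -2464938/3348121812055 ≈ -7.3622e-7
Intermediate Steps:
(-755072 - 1709866)/(U + (631106 - 1751896)*(-2498873 - 488413)) = (-755072 - 1709866)/(1536115 + (631106 - 1751896)*(-2498873 - 488413)) = -2464938/(1536115 - 1120790*(-2987286)) = -2464938/(1536115 + 3348120275940) = -2464938/3348121812055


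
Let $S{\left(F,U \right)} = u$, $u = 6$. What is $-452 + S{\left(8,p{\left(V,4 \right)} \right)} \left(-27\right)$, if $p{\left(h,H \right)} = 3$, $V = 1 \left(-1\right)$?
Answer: $-614$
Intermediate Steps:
$V = -1$
$S{\left(F,U \right)} = 6$
$-452 + S{\left(8,p{\left(V,4 \right)} \right)} \left(-27\right) = -452 + 6 \left(-27\right) = -452 - 162 = -614$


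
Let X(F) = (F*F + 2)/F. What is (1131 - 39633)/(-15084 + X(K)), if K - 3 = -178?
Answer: 249550/98901 ≈ 2.5232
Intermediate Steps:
K = -175 (K = 3 - 178 = -175)
X(F) = (2 + F²)/F (X(F) = (F² + 2)/F = (2 + F²)/F)
(1131 - 39633)/(-15084 + X(K)) = (1131 - 39633)/(-15084 + (-175 + 2/(-175))) = -38502/(-15084 + (-175 + 2*(-1/175))) = -38502/(-15084 + (-175 - 2/175)) = -38502/(-15084 - 30627/175) = -38502/(-2670327/175) = -38502*(-175/2670327) = 249550/98901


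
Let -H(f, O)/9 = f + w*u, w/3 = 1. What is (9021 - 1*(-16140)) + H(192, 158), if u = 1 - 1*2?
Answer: 23460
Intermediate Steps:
u = -1 (u = 1 - 2 = -1)
w = 3 (w = 3*1 = 3)
H(f, O) = 27 - 9*f (H(f, O) = -9*(f + 3*(-1)) = -9*(f - 3) = -9*(-3 + f) = 27 - 9*f)
(9021 - 1*(-16140)) + H(192, 158) = (9021 - 1*(-16140)) + (27 - 9*192) = (9021 + 16140) + (27 - 1728) = 25161 - 1701 = 23460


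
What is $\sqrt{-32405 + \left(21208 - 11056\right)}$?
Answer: $17 i \sqrt{77} \approx 149.17 i$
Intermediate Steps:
$\sqrt{-32405 + \left(21208 - 11056\right)} = \sqrt{-32405 + 10152} = \sqrt{-22253} = 17 i \sqrt{77}$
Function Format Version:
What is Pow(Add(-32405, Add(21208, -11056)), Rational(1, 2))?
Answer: Mul(17, I, Pow(77, Rational(1, 2))) ≈ Mul(149.17, I)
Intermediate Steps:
Pow(Add(-32405, Add(21208, -11056)), Rational(1, 2)) = Pow(Add(-32405, 10152), Rational(1, 2)) = Pow(-22253, Rational(1, 2)) = Mul(17, I, Pow(77, Rational(1, 2)))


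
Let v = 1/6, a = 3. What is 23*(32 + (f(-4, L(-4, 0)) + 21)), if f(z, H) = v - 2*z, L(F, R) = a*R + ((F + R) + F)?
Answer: 8441/6 ≈ 1406.8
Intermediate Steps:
v = 1/6 ≈ 0.16667
L(F, R) = 2*F + 4*R (L(F, R) = 3*R + ((F + R) + F) = 3*R + (R + 2*F) = 2*F + 4*R)
f(z, H) = 1/6 - 2*z
23*(32 + (f(-4, L(-4, 0)) + 21)) = 23*(32 + ((1/6 - 2*(-4)) + 21)) = 23*(32 + ((1/6 + 8) + 21)) = 23*(32 + (49/6 + 21)) = 23*(32 + 175/6) = 23*(367/6) = 8441/6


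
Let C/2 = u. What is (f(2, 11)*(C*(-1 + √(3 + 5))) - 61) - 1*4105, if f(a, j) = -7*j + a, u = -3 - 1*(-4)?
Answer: -4016 - 300*√2 ≈ -4440.3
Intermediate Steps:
u = 1 (u = -3 + 4 = 1)
f(a, j) = a - 7*j
C = 2 (C = 2*1 = 2)
(f(2, 11)*(C*(-1 + √(3 + 5))) - 61) - 1*4105 = ((2 - 7*11)*(2*(-1 + √(3 + 5))) - 61) - 1*4105 = ((2 - 77)*(2*(-1 + √8)) - 61) - 4105 = (-150*(-1 + 2*√2) - 61) - 4105 = (-75*(-2 + 4*√2) - 61) - 4105 = ((150 - 300*√2) - 61) - 4105 = (89 - 300*√2) - 4105 = -4016 - 300*√2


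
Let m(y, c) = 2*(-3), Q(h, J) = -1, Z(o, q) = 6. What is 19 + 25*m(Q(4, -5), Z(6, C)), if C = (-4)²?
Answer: -131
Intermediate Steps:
C = 16
m(y, c) = -6
19 + 25*m(Q(4, -5), Z(6, C)) = 19 + 25*(-6) = 19 - 150 = -131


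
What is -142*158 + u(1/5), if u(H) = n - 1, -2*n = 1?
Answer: -44875/2 ≈ -22438.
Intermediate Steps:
n = -½ (n = -½*1 = -½ ≈ -0.50000)
u(H) = -3/2 (u(H) = -½ - 1 = -3/2)
-142*158 + u(1/5) = -142*158 - 3/2 = -22436 - 3/2 = -44875/2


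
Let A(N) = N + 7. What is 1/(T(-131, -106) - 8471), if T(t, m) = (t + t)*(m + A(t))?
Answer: 1/51789 ≈ 1.9309e-5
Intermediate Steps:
A(N) = 7 + N
T(t, m) = 2*t*(7 + m + t) (T(t, m) = (t + t)*(m + (7 + t)) = (2*t)*(7 + m + t) = 2*t*(7 + m + t))
1/(T(-131, -106) - 8471) = 1/(2*(-131)*(7 - 106 - 131) - 8471) = 1/(2*(-131)*(-230) - 8471) = 1/(60260 - 8471) = 1/51789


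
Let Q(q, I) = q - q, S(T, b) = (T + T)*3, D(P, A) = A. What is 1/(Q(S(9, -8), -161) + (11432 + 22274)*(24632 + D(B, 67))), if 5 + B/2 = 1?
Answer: 1/832504494 ≈ 1.2012e-9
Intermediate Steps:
B = -8 (B = -10 + 2*1 = -10 + 2 = -8)
S(T, b) = 6*T (S(T, b) = (2*T)*3 = 6*T)
Q(q, I) = 0
1/(Q(S(9, -8), -161) + (11432 + 22274)*(24632 + D(B, 67))) = 1/(0 + (11432 + 22274)*(24632 + 67)) = 1/(0 + 33706*24699) = 1/(0 + 832504494) = 1/832504494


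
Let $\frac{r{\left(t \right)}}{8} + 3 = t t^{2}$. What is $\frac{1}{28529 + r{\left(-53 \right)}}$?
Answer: $- \frac{1}{1162511} \approx -8.6021 \cdot 10^{-7}$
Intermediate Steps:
$r{\left(t \right)} = -24 + 8 t^{3}$ ($r{\left(t \right)} = -24 + 8 t t^{2} = -24 + 8 t^{3}$)
$\frac{1}{28529 + r{\left(-53 \right)}} = \frac{1}{28529 + \left(-24 + 8 \left(-53\right)^{3}\right)} = \frac{1}{28529 + \left(-24 + 8 \left(-148877\right)\right)} = \frac{1}{28529 - 1191040} = \frac{1}{-1162511} = - \frac{1}{1162511}$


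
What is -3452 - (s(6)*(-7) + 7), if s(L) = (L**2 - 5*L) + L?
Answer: -3375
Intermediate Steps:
s(L) = L**2 - 4*L
-3452 - (s(6)*(-7) + 7) = -3452 - ((6*(-4 + 6))*(-7) + 7) = -3452 - ((6*2)*(-7) + 7) = -3452 - (12*(-7) + 7) = -3452 - (-84 + 7) = -3452 - 1*(-77) = -3452 + 77 = -3375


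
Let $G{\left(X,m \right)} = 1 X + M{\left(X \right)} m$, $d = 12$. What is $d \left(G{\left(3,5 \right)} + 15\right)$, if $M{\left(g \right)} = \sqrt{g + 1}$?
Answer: $336$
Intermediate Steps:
$M{\left(g \right)} = \sqrt{1 + g}$
$G{\left(X,m \right)} = X + m \sqrt{1 + X}$ ($G{\left(X,m \right)} = 1 X + \sqrt{1 + X} m = X + m \sqrt{1 + X}$)
$d \left(G{\left(3,5 \right)} + 15\right) = 12 \left(\left(3 + 5 \sqrt{1 + 3}\right) + 15\right) = 12 \left(\left(3 + 5 \sqrt{4}\right) + 15\right) = 12 \left(\left(3 + 5 \cdot 2\right) + 15\right) = 12 \left(\left(3 + 10\right) + 15\right) = 12 \left(13 + 15\right) = 12 \cdot 28 = 336$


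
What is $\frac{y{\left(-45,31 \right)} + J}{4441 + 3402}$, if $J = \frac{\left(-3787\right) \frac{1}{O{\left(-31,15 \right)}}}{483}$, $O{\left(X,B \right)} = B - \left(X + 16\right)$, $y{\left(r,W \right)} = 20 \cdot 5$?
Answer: $\frac{18769}{1475910} \approx 0.012717$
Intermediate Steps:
$y{\left(r,W \right)} = 100$
$O{\left(X,B \right)} = -16 + B - X$ ($O{\left(X,B \right)} = B - \left(16 + X\right) = -16 + B - X$)
$J = - \frac{541}{2070}$ ($J = \frac{\left(-3787\right) \frac{1}{-16 + 15 - -31}}{483} = - \frac{3787}{-16 + 15 + 31} \cdot \frac{1}{483} = - \frac{3787}{30} \cdot \frac{1}{483} = \left(-3787\right) \frac{1}{30} \cdot \frac{1}{483} = \left(- \frac{3787}{30}\right) \frac{1}{483} = - \frac{541}{2070} \approx -0.26135$)
$\frac{y{\left(-45,31 \right)} + J}{4441 + 3402} = \frac{100 - \frac{541}{2070}}{4441 + 3402} = \frac{206459}{2070 \cdot 7843} = \frac{206459}{2070} \cdot \frac{1}{7843} = \frac{18769}{1475910}$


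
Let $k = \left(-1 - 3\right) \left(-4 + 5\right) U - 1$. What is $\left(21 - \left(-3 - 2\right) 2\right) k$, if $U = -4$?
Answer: $465$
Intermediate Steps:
$k = 15$ ($k = \left(-1 - 3\right) \left(-4 + 5\right) \left(-4\right) - 1 = \left(-4\right) 1 \left(-4\right) - 1 = \left(-4\right) \left(-4\right) - 1 = 16 - 1 = 15$)
$\left(21 - \left(-3 - 2\right) 2\right) k = \left(21 - \left(-3 - 2\right) 2\right) 15 = \left(21 - \left(-5\right) 2\right) 15 = \left(21 - -10\right) 15 = \left(21 + 10\right) 15 = 31 \cdot 15 = 465$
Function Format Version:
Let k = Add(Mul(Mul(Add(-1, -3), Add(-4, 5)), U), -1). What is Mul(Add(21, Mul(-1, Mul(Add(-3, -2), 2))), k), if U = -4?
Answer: 465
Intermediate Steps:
k = 15 (k = Add(Mul(Mul(Add(-1, -3), Add(-4, 5)), -4), -1) = Add(Mul(Mul(-4, 1), -4), -1) = Add(Mul(-4, -4), -1) = Add(16, -1) = 15)
Mul(Add(21, Mul(-1, Mul(Add(-3, -2), 2))), k) = Mul(Add(21, Mul(-1, Mul(Add(-3, -2), 2))), 15) = Mul(Add(21, Mul(-1, Mul(-5, 2))), 15) = Mul(Add(21, Mul(-1, -10)), 15) = Mul(Add(21, 10), 15) = Mul(31, 15) = 465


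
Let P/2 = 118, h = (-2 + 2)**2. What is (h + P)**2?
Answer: 55696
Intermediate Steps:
h = 0 (h = 0**2 = 0)
P = 236 (P = 2*118 = 236)
(h + P)**2 = (0 + 236)**2 = 236**2 = 55696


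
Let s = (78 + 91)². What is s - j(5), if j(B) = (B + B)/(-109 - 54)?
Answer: 4655453/163 ≈ 28561.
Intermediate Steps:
s = 28561 (s = 169² = 28561)
j(B) = -2*B/163 (j(B) = (2*B)/(-163) = (2*B)*(-1/163) = -2*B/163)
s - j(5) = 28561 - (-2)*5/163 = 28561 - 1*(-10/163) = 28561 + 10/163 = 4655453/163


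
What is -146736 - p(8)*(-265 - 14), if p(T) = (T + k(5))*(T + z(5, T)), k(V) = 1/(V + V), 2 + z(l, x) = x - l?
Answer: -1263969/10 ≈ -1.2640e+5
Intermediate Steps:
z(l, x) = -2 + x - l (z(l, x) = -2 + (x - l) = -2 + x - l)
k(V) = 1/(2*V)
p(T) = (-7 + 2*T)*(⅒ + T) (p(T) = (T + (½)/5)*(T + (-2 + T - 1*5)) = (T + (½)*(⅕))*(T + (-2 + T - 5)) = (T + ⅒)*(T + (-7 + T)) = (⅒ + T)*(-7 + 2*T) = (-7 + 2*T)*(⅒ + T))
-146736 - p(8)*(-265 - 14) = -146736 - (-7/10 + 2*8² - 34/5*8)*(-265 - 14) = -146736 - (-7/10 + 2*64 - 272/5)*(-279) = -146736 - (-7/10 + 128 - 272/5)*(-279) = -146736 - 729*(-279)/10 = -146736 - 1*(-203391/10) = -146736 + 203391/10 = -1263969/10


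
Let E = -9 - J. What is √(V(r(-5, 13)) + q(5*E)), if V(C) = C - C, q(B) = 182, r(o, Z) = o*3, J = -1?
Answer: √182 ≈ 13.491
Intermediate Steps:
r(o, Z) = 3*o
E = -8 (E = -9 - 1*(-1) = -9 + 1 = -8)
V(C) = 0
√(V(r(-5, 13)) + q(5*E)) = √(0 + 182) = √182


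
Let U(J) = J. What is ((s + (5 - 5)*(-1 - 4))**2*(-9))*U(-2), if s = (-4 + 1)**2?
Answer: 1458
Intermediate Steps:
s = 9 (s = (-3)**2 = 9)
((s + (5 - 5)*(-1 - 4))**2*(-9))*U(-2) = ((9 + (5 - 5)*(-1 - 4))**2*(-9))*(-2) = ((9 + 0*(-5))**2*(-9))*(-2) = ((9 + 0)**2*(-9))*(-2) = (9**2*(-9))*(-2) = (81*(-9))*(-2) = -729*(-2) = 1458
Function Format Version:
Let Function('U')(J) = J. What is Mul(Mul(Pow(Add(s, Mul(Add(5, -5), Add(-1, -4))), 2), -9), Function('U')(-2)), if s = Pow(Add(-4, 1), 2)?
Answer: 1458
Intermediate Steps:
s = 9 (s = Pow(-3, 2) = 9)
Mul(Mul(Pow(Add(s, Mul(Add(5, -5), Add(-1, -4))), 2), -9), Function('U')(-2)) = Mul(Mul(Pow(Add(9, Mul(Add(5, -5), Add(-1, -4))), 2), -9), -2) = Mul(Mul(Pow(Add(9, Mul(0, -5)), 2), -9), -2) = Mul(Mul(Pow(Add(9, 0), 2), -9), -2) = Mul(Mul(Pow(9, 2), -9), -2) = Mul(Mul(81, -9), -2) = Mul(-729, -2) = 1458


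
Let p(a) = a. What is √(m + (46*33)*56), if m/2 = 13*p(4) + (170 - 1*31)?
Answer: √85390 ≈ 292.22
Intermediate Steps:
m = 382 (m = 2*(13*4 + (170 - 1*31)) = 2*(52 + (170 - 31)) = 2*(52 + 139) = 2*191 = 382)
√(m + (46*33)*56) = √(382 + (46*33)*56) = √(382 + 1518*56) = √(382 + 85008) = √85390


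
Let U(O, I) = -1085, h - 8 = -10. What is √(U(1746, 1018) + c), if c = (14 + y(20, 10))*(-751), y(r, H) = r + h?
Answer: I*√25117 ≈ 158.48*I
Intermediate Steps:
h = -2 (h = 8 - 10 = -2)
y(r, H) = -2 + r (y(r, H) = r - 2 = -2 + r)
c = -24032 (c = (14 + (-2 + 20))*(-751) = (14 + 18)*(-751) = 32*(-751) = -24032)
√(U(1746, 1018) + c) = √(-1085 - 24032) = √(-25117) = I*√25117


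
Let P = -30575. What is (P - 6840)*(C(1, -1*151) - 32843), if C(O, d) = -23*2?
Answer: 1230541935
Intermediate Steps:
C(O, d) = -46
(P - 6840)*(C(1, -1*151) - 32843) = (-30575 - 6840)*(-46 - 32843) = -37415*(-32889) = 1230541935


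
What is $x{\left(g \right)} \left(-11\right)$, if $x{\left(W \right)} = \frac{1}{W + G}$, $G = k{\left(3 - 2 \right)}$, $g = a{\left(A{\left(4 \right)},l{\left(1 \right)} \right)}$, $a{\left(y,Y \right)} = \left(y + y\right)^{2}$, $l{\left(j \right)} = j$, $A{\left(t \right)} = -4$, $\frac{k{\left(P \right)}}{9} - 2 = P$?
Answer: $- \frac{11}{91} \approx -0.12088$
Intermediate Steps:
$k{\left(P \right)} = 18 + 9 P$
$a{\left(y,Y \right)} = 4 y^{2}$ ($a{\left(y,Y \right)} = \left(2 y\right)^{2} = 4 y^{2}$)
$g = 64$ ($g = 4 \left(-4\right)^{2} = 4 \cdot 16 = 64$)
$G = 27$ ($G = 18 + 9 \left(3 - 2\right) = 18 + 9 \cdot 1 = 18 + 9 = 27$)
$x{\left(W \right)} = \frac{1}{27 + W}$ ($x{\left(W \right)} = \frac{1}{W + 27} = \frac{1}{27 + W}$)
$x{\left(g \right)} \left(-11\right) = \frac{1}{27 + 64} \left(-11\right) = \frac{1}{91} \left(-11\right) = - \frac{11}{91}$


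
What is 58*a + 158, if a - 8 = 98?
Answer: 6306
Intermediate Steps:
a = 106 (a = 8 + 98 = 106)
58*a + 158 = 58*106 + 158 = 6148 + 158 = 6306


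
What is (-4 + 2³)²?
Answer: 16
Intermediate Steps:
(-4 + 2³)² = (-4 + 8)² = 4² = 16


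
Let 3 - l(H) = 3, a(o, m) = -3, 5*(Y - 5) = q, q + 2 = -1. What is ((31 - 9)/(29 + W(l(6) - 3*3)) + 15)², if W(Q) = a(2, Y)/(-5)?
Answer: 1357225/5476 ≈ 247.85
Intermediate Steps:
q = -3 (q = -2 - 1 = -3)
Y = 22/5 (Y = 5 + (⅕)*(-3) = 5 - ⅗ = 22/5 ≈ 4.4000)
l(H) = 0 (l(H) = 3 - 1*3 = 3 - 3 = 0)
W(Q) = ⅗ (W(Q) = -3/(-5) = -3*(-⅕) = ⅗)
((31 - 9)/(29 + W(l(6) - 3*3)) + 15)² = ((31 - 9)/(29 + ⅗) + 15)² = (22/(148/5) + 15)² = (22*(5/148) + 15)² = (55/74 + 15)² = (1165/74)² = 1357225/5476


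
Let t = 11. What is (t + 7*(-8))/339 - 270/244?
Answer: -17085/13786 ≈ -1.2393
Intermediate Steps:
(t + 7*(-8))/339 - 270/244 = (11 + 7*(-8))/339 - 270/244 = (11 - 56)*(1/339) - 270*1/244 = -45*1/339 - 135/122 = -15/113 - 135/122 = -17085/13786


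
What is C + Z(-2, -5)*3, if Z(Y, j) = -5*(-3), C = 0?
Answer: 45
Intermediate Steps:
Z(Y, j) = 15
C + Z(-2, -5)*3 = 0 + 15*3 = 0 + 45 = 45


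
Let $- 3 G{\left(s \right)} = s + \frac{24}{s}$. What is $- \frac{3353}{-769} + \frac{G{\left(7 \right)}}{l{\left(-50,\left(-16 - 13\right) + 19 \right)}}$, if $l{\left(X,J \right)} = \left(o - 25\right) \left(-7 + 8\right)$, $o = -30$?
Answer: $\frac{3928852}{888195} \approx 4.4234$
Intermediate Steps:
$l{\left(X,J \right)} = -55$ ($l{\left(X,J \right)} = \left(-30 - 25\right) \left(-7 + 8\right) = \left(-55\right) 1 = -55$)
$G{\left(s \right)} = - \frac{8}{s} - \frac{s}{3}$ ($G{\left(s \right)} = - \frac{s + \frac{24}{s}}{3} = - \frac{8}{s} - \frac{s}{3}$)
$- \frac{3353}{-769} + \frac{G{\left(7 \right)}}{l{\left(-50,\left(-16 - 13\right) + 19 \right)}} = - \frac{3353}{-769} + \frac{- \frac{8}{7} - \frac{7}{3}}{-55} = \left(-3353\right) \left(- \frac{1}{769}\right) + \left(\left(-8\right) \frac{1}{7} - \frac{7}{3}\right) \left(- \frac{1}{55}\right) = \frac{3353}{769} + \left(- \frac{8}{7} - \frac{7}{3}\right) \left(- \frac{1}{55}\right) = \frac{3353}{769} - - \frac{73}{1155} = \frac{3353}{769} + \frac{73}{1155} = \frac{3928852}{888195}$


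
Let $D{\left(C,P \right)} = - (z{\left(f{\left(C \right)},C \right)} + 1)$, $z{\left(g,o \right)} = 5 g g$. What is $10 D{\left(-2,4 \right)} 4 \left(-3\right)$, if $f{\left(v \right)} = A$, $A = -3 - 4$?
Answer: $29520$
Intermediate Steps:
$A = -7$
$f{\left(v \right)} = -7$
$z{\left(g,o \right)} = 5 g^{2}$
$D{\left(C,P \right)} = -246$ ($D{\left(C,P \right)} = - (5 \left(-7\right)^{2} + 1) = - (5 \cdot 49 + 1) = - (245 + 1) = \left(-1\right) 246 = -246$)
$10 D{\left(-2,4 \right)} 4 \left(-3\right) = 10 \left(-246\right) 4 \left(-3\right) = \left(-2460\right) \left(-12\right) = 29520$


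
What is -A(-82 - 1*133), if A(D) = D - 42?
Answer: 257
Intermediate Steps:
A(D) = -42 + D
-A(-82 - 1*133) = -(-42 + (-82 - 1*133)) = -(-42 + (-82 - 133)) = -(-42 - 215) = -1*(-257) = 257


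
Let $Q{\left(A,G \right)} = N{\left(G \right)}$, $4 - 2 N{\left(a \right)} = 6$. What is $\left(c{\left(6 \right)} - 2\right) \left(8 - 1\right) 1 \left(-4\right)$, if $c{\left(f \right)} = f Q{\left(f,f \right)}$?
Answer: $224$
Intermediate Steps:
$N{\left(a \right)} = -1$ ($N{\left(a \right)} = 2 - 3 = -1$)
$Q{\left(A,G \right)} = -1$
$c{\left(f \right)} = - f$ ($c{\left(f \right)} = f \left(-1\right) = - f$)
$\left(c{\left(6 \right)} - 2\right) \left(8 - 1\right) 1 \left(-4\right) = \left(\left(-1\right) 6 - 2\right) \left(8 - 1\right) 1 \left(-4\right) = \left(-6 - 2\right) 7 \cdot 1 \left(-4\right) = \left(-8\right) 7 \cdot 1 \left(-4\right) = \left(-56\right) 1 \left(-4\right) = \left(-56\right) \left(-4\right) = 224$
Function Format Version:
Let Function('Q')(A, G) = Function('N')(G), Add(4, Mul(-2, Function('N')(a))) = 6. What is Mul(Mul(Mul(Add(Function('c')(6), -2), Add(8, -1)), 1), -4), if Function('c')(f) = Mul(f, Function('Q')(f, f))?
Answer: 224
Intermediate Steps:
Function('N')(a) = -1 (Function('N')(a) = Add(2, Mul(Rational(-1, 2), 6)) = Add(2, -3) = -1)
Function('Q')(A, G) = -1
Function('c')(f) = Mul(-1, f) (Function('c')(f) = Mul(f, -1) = Mul(-1, f))
Mul(Mul(Mul(Add(Function('c')(6), -2), Add(8, -1)), 1), -4) = Mul(Mul(Mul(Add(Mul(-1, 6), -2), Add(8, -1)), 1), -4) = Mul(Mul(Mul(Add(-6, -2), 7), 1), -4) = Mul(Mul(Mul(-8, 7), 1), -4) = Mul(Mul(-56, 1), -4) = Mul(-56, -4) = 224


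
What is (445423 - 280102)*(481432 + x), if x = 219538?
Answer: 115885061370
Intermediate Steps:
(445423 - 280102)*(481432 + x) = (445423 - 280102)*(481432 + 219538) = 165321*700970 = 115885061370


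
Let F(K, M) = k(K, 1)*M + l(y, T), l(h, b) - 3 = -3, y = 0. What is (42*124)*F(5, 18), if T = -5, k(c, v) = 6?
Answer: 562464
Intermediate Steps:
l(h, b) = 0 (l(h, b) = 3 - 3 = 0)
F(K, M) = 6*M (F(K, M) = 6*M + 0 = 6*M)
(42*124)*F(5, 18) = (42*124)*(6*18) = 5208*108 = 562464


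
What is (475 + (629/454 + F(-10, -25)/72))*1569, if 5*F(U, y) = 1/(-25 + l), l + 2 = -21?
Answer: 977304124159/1307520 ≈ 7.4745e+5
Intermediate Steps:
l = -23 (l = -2 - 21 = -23)
F(U, y) = -1/240 (F(U, y) = 1/(5*(-25 - 23)) = (⅕)/(-48) = (⅕)*(-1/48) = -1/240)
(475 + (629/454 + F(-10, -25)/72))*1569 = (475 + (629/454 - 1/240/72))*1569 = (475 + (629*(1/454) - 1/240*1/72))*1569 = (475 + (629/454 - 1/17280))*1569 = (475 + 5434333/3922560)*1569 = (1868650333/3922560)*1569 = 977304124159/1307520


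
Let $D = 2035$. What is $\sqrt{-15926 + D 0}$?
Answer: $i \sqrt{15926} \approx 126.2 i$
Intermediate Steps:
$\sqrt{-15926 + D 0} = \sqrt{-15926 + 2035 \cdot 0} = \sqrt{-15926 + 0} = \sqrt{-15926} = i \sqrt{15926}$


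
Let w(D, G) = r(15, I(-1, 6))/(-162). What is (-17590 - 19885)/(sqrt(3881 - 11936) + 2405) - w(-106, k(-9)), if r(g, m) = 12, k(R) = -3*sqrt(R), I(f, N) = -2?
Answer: -484370993/31277232 + 22485*I*sqrt(895)/1158416 ≈ -15.486 + 0.58068*I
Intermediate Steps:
w(D, G) = -2/27 (w(D, G) = 12/(-162) = 12*(-1/162) = -2/27)
(-17590 - 19885)/(sqrt(3881 - 11936) + 2405) - w(-106, k(-9)) = (-17590 - 19885)/(sqrt(3881 - 11936) + 2405) - 1*(-2/27) = -37475/(sqrt(-8055) + 2405) + 2/27 = -37475/(3*I*sqrt(895) + 2405) + 2/27 = -37475/(2405 + 3*I*sqrt(895)) + 2/27 = 2/27 - 37475/(2405 + 3*I*sqrt(895))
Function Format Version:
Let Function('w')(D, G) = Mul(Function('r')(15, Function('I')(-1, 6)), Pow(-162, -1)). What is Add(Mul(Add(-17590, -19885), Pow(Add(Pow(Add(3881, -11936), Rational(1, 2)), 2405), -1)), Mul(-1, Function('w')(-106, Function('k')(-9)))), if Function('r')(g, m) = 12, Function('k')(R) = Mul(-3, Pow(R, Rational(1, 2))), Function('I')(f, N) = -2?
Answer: Add(Rational(-484370993, 31277232), Mul(Rational(22485, 1158416), I, Pow(895, Rational(1, 2)))) ≈ Add(-15.486, Mul(0.58068, I))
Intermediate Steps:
Function('w')(D, G) = Rational(-2, 27) (Function('w')(D, G) = Mul(12, Pow(-162, -1)) = Mul(12, Rational(-1, 162)) = Rational(-2, 27))
Add(Mul(Add(-17590, -19885), Pow(Add(Pow(Add(3881, -11936), Rational(1, 2)), 2405), -1)), Mul(-1, Function('w')(-106, Function('k')(-9)))) = Add(Mul(Add(-17590, -19885), Pow(Add(Pow(Add(3881, -11936), Rational(1, 2)), 2405), -1)), Mul(-1, Rational(-2, 27))) = Add(Mul(-37475, Pow(Add(Pow(-8055, Rational(1, 2)), 2405), -1)), Rational(2, 27)) = Add(Mul(-37475, Pow(Add(Mul(3, I, Pow(895, Rational(1, 2))), 2405), -1)), Rational(2, 27)) = Add(Mul(-37475, Pow(Add(2405, Mul(3, I, Pow(895, Rational(1, 2)))), -1)), Rational(2, 27)) = Add(Rational(2, 27), Mul(-37475, Pow(Add(2405, Mul(3, I, Pow(895, Rational(1, 2)))), -1)))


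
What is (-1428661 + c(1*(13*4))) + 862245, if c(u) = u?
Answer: -566364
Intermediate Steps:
(-1428661 + c(1*(13*4))) + 862245 = (-1428661 + 1*(13*4)) + 862245 = (-1428661 + 1*52) + 862245 = (-1428661 + 52) + 862245 = -1428609 + 862245 = -566364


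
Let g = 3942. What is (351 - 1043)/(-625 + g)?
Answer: -692/3317 ≈ -0.20862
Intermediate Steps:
(351 - 1043)/(-625 + g) = (351 - 1043)/(-625 + 3942) = -692/3317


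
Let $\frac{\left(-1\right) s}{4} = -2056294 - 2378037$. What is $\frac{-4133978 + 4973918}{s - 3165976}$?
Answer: $\frac{69995}{1214279} \approx 0.057643$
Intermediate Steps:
$s = 17737324$ ($s = - 4 \left(-2056294 - 2378037\right) = \left(-4\right) \left(-4434331\right) = 17737324$)
$\frac{-4133978 + 4973918}{s - 3165976} = \frac{-4133978 + 4973918}{17737324 - 3165976} = \frac{839940}{14571348} = 839940 \cdot \frac{1}{14571348} = \frac{69995}{1214279}$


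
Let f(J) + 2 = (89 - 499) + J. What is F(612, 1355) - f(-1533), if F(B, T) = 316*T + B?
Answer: 430737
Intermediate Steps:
F(B, T) = B + 316*T
f(J) = -412 + J (f(J) = -2 + ((89 - 499) + J) = -2 + (-410 + J) = -412 + J)
F(612, 1355) - f(-1533) = (612 + 316*1355) - (-412 - 1533) = (612 + 428180) - 1*(-1945) = 428792 + 1945 = 430737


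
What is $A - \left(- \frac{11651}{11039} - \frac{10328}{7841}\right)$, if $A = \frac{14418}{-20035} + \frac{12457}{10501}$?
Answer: $\frac{51704010067183428}{18210471579100465} \approx 2.8392$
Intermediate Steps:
$A = \frac{98172577}{210387535}$ ($A = 14418 \left(- \frac{1}{20035}\right) + 12457 \cdot \frac{1}{10501} = - \frac{14418}{20035} + \frac{12457}{10501} = \frac{98172577}{210387535} \approx 0.46663$)
$A - \left(- \frac{11651}{11039} - \frac{10328}{7841}\right) = \frac{98172577}{210387535} - \left(- \frac{11651}{11039} - \frac{10328}{7841}\right) = \frac{98172577}{210387535} - - \frac{205366283}{86556799} = \frac{98172577}{210387535} + \left(\frac{11651}{11039} + \frac{10328}{7841}\right) = \frac{98172577}{210387535} + \frac{205366283}{86556799} = \frac{51704010067183428}{18210471579100465}$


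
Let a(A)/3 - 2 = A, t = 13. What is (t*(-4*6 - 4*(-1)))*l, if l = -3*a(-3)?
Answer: -2340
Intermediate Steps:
a(A) = 6 + 3*A
l = 9 (l = -3*(6 + 3*(-3)) = -3*(6 - 9) = -3*(-3) = 9)
(t*(-4*6 - 4*(-1)))*l = (13*(-4*6 - 4*(-1)))*9 = (13*(-24 + 4))*9 = (13*(-20))*9 = -260*9 = -2340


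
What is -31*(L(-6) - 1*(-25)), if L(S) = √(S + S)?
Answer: -775 - 62*I*√3 ≈ -775.0 - 107.39*I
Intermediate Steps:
L(S) = √2*√S (L(S) = √(2*S) = √2*√S)
-31*(L(-6) - 1*(-25)) = -31*(√2*√(-6) - 1*(-25)) = -31*(√2*(I*√6) + 25) = -31*(2*I*√3 + 25) = -31*(25 + 2*I*√3) = -775 - 62*I*√3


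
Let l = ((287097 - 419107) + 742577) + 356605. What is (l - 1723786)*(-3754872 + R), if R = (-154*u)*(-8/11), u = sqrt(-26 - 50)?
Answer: 2840988723408 - 169481536*I*sqrt(19) ≈ 2.841e+12 - 7.3875e+8*I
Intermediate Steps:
u = 2*I*sqrt(19) (u = sqrt(-76) = 2*I*sqrt(19) ≈ 8.7178*I)
R = 224*I*sqrt(19) (R = (-308*I*sqrt(19))*(-8/11) = (-308*I*sqrt(19))*(-8*1/11) = -308*I*sqrt(19)*(-8/11) = 224*I*sqrt(19) ≈ 976.39*I)
l = 967172 (l = (-132010 + 742577) + 356605 = 610567 + 356605 = 967172)
(l - 1723786)*(-3754872 + R) = (967172 - 1723786)*(-3754872 + 224*I*sqrt(19)) = -756614*(-3754872 + 224*I*sqrt(19)) = 2840988723408 - 169481536*I*sqrt(19)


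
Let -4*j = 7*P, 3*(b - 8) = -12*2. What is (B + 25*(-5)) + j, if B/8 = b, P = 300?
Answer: -650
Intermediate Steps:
b = 0 (b = 8 + (-12*2)/3 = 8 + (⅓)*(-24) = 8 - 8 = 0)
B = 0 (B = 8*0 = 0)
j = -525 (j = -7*300/4 = -¼*2100 = -525)
(B + 25*(-5)) + j = (0 + 25*(-5)) - 525 = (0 - 125) - 525 = -125 - 525 = -650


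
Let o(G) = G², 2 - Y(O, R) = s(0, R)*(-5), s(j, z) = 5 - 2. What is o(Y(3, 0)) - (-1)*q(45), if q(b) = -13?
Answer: 276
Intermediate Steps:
s(j, z) = 3
Y(O, R) = 17 (Y(O, R) = 2 - 3*(-5) = 2 - 1*(-15) = 2 + 15 = 17)
o(Y(3, 0)) - (-1)*q(45) = 17² - (-1)*(-13) = 289 - 1*13 = 289 - 13 = 276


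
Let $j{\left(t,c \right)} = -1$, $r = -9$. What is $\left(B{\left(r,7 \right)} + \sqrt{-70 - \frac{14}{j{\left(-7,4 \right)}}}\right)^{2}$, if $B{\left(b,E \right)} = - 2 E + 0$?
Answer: $140 - 56 i \sqrt{14} \approx 140.0 - 209.53 i$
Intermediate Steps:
$B{\left(b,E \right)} = - 2 E$
$\left(B{\left(r,7 \right)} + \sqrt{-70 - \frac{14}{j{\left(-7,4 \right)}}}\right)^{2} = \left(\left(-2\right) 7 + \sqrt{-70 - \frac{14}{-1}}\right)^{2} = \left(-14 + \sqrt{-70 - -14}\right)^{2} = \left(-14 + \sqrt{-70 + 14}\right)^{2} = \left(-14 + \sqrt{-56}\right)^{2} = \left(-14 + 2 i \sqrt{14}\right)^{2}$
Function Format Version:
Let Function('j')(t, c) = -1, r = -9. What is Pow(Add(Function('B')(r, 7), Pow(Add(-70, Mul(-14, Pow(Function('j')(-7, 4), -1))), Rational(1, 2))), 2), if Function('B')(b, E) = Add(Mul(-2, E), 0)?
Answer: Add(140, Mul(-56, I, Pow(14, Rational(1, 2)))) ≈ Add(140.00, Mul(-209.53, I))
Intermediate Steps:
Function('B')(b, E) = Mul(-2, E)
Pow(Add(Function('B')(r, 7), Pow(Add(-70, Mul(-14, Pow(Function('j')(-7, 4), -1))), Rational(1, 2))), 2) = Pow(Add(Mul(-2, 7), Pow(Add(-70, Mul(-14, Pow(-1, -1))), Rational(1, 2))), 2) = Pow(Add(-14, Pow(Add(-70, Mul(-14, -1)), Rational(1, 2))), 2) = Pow(Add(-14, Pow(Add(-70, 14), Rational(1, 2))), 2) = Pow(Add(-14, Pow(-56, Rational(1, 2))), 2) = Pow(Add(-14, Mul(2, I, Pow(14, Rational(1, 2)))), 2)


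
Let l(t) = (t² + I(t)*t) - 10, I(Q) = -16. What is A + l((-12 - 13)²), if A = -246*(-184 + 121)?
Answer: 396113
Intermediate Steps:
l(t) = -10 + t² - 16*t (l(t) = (t² - 16*t) - 10 = -10 + t² - 16*t)
A = 15498 (A = -246*(-63) = 15498)
A + l((-12 - 13)²) = 15498 + (-10 + ((-12 - 13)²)² - 16*(-12 - 13)²) = 15498 + (-10 + ((-25)²)² - 16*(-25)²) = 15498 + (-10 + 625² - 16*625) = 15498 + (-10 + 390625 - 10000) = 15498 + 380615 = 396113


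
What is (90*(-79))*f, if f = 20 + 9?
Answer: -206190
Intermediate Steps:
f = 29
(90*(-79))*f = (90*(-79))*29 = -7110*29 = -206190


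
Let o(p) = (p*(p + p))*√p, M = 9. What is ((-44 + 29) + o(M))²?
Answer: 221841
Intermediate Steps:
o(p) = 2*p^(5/2) (o(p) = (p*(2*p))*√p = (2*p²)*√p = 2*p^(5/2))
((-44 + 29) + o(M))² = ((-44 + 29) + 2*9^(5/2))² = (-15 + 2*243)² = (-15 + 486)² = 471² = 221841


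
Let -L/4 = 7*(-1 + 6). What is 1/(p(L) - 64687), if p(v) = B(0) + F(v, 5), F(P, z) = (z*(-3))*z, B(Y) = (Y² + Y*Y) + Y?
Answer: -1/64762 ≈ -1.5441e-5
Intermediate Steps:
B(Y) = Y + 2*Y² (B(Y) = (Y² + Y²) + Y = 2*Y² + Y = Y + 2*Y²)
F(P, z) = -3*z² (F(P, z) = (-3*z)*z = -3*z²)
L = -140 (L = -28*(-1 + 6) = -28*5 = -4*35 = -140)
p(v) = -75 (p(v) = 0*(1 + 2*0) - 3*5² = 0*(1 + 0) - 3*25 = 0*1 - 75 = 0 - 75 = -75)
1/(p(L) - 64687) = 1/(-75 - 64687) = 1/(-64762) = -1/64762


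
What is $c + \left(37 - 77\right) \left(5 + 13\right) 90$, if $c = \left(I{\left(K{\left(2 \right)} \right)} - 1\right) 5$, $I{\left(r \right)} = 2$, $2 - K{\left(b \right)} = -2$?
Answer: $-64795$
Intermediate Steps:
$K{\left(b \right)} = 4$ ($K{\left(b \right)} = 2 - -2 = 2 + 2 = 4$)
$c = 5$ ($c = \left(2 - 1\right) 5 = 1 \cdot 5 = 5$)
$c + \left(37 - 77\right) \left(5 + 13\right) 90 = 5 + \left(37 - 77\right) \left(5 + 13\right) 90 = 5 + \left(-40\right) 18 \cdot 90 = 5 - 64800 = -64795$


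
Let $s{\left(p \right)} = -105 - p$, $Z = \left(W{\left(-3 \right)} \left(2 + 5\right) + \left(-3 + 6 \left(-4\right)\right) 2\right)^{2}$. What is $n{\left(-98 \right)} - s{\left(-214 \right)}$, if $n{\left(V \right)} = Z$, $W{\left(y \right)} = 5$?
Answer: $252$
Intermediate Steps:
$Z = 361$ ($Z = \left(5 \left(2 + 5\right) + \left(-3 + 6 \left(-4\right)\right) 2\right)^{2} = \left(5 \cdot 7 + \left(-3 - 24\right) 2\right)^{2} = \left(35 - 54\right)^{2} = \left(-19\right)^{2} = 361$)
$n{\left(V \right)} = 361$
$n{\left(-98 \right)} - s{\left(-214 \right)} = 361 - \left(-105 - -214\right) = 361 - \left(-105 + 214\right) = 361 - 109 = 252$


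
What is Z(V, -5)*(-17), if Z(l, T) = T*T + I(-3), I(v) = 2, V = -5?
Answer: -459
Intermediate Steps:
Z(l, T) = 2 + T**2 (Z(l, T) = T*T + 2 = T**2 + 2 = 2 + T**2)
Z(V, -5)*(-17) = (2 + (-5)**2)*(-17) = (2 + 25)*(-17) = 27*(-17) = -459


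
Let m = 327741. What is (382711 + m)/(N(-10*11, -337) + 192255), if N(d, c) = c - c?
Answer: 710452/192255 ≈ 3.6954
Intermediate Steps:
N(d, c) = 0
(382711 + m)/(N(-10*11, -337) + 192255) = (382711 + 327741)/(0 + 192255) = 710452/192255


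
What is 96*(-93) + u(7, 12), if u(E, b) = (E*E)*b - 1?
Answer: -8341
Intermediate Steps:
u(E, b) = -1 + b*E² (u(E, b) = E²*b - 1 = b*E² - 1 = -1 + b*E²)
96*(-93) + u(7, 12) = 96*(-93) + (-1 + 12*7²) = -8928 + (-1 + 12*49) = -8928 + (-1 + 588) = -8928 + 587 = -8341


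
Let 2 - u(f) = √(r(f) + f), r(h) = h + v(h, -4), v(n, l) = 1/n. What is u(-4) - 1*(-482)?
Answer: 484 - I*√33/2 ≈ 484.0 - 2.8723*I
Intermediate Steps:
r(h) = h + 1/h
u(f) = 2 - √(1/f + 2*f) (u(f) = 2 - √((f + 1/f) + f) = 2 - √(1/f + 2*f))
u(-4) - 1*(-482) = (2 - √(1/(-4) + 2*(-4))) - 1*(-482) = (2 - √(-¼ - 8)) + 482 = (2 - √(-33/4)) + 482 = (2 - I*√33/2) + 482 = 484 - I*√33/2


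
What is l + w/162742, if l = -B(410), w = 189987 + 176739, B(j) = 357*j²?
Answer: -4883211857337/81371 ≈ -6.0012e+7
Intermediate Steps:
w = 366726
l = -60011700 (l = -357*410² = -357*168100 = -1*60011700 = -60011700)
l + w/162742 = -60011700 + 366726/162742 = -60011700 + 366726*(1/162742) = -60011700 + 183363/81371 = -4883211857337/81371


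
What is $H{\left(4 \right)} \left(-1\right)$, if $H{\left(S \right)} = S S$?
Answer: $-16$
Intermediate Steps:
$H{\left(S \right)} = S^{2}$
$H{\left(4 \right)} \left(-1\right) = 4^{2} \left(-1\right) = 16 \left(-1\right) = -16$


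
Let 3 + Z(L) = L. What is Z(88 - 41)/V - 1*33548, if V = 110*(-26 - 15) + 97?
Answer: -148047368/4413 ≈ -33548.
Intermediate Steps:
Z(L) = -3 + L
V = -4413 (V = 110*(-41) + 97 = -4510 + 97 = -4413)
Z(88 - 41)/V - 1*33548 = (-3 + (88 - 41))/(-4413) - 1*33548 = (-3 + 47)*(-1/4413) - 33548 = 44*(-1/4413) - 33548 = -44/4413 - 33548 = -148047368/4413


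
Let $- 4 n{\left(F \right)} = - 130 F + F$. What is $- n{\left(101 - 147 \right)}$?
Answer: $\frac{2967}{2} \approx 1483.5$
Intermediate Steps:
$n{\left(F \right)} = \frac{129 F}{4}$ ($n{\left(F \right)} = - \frac{- 130 F + F}{4} = - \frac{\left(-129\right) F}{4} = \frac{129 F}{4}$)
$- n{\left(101 - 147 \right)} = - \frac{129 \left(101 - 147\right)}{4} = - \frac{129 \left(-46\right)}{4} = \left(-1\right) \left(- \frac{2967}{2}\right) = \frac{2967}{2}$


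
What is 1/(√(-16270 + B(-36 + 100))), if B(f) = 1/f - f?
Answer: -8*I*√41815/209075 ≈ -0.0078245*I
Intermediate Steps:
1/(√(-16270 + B(-36 + 100))) = 1/(√(-16270 + (1/(-36 + 100) - (-36 + 100)))) = 1/(√(-16270 + (1/64 - 1*64))) = 1/(√(-16270 + (1/64 - 64))) = 1/(√(-16270 - 4095/64)) = 1/(√(-1045375/64)) = 1/(5*I*√41815/8) = -8*I*√41815/209075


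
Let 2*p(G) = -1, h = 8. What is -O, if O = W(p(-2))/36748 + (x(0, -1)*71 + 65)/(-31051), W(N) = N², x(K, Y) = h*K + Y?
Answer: -913003/4564248592 ≈ -0.00020003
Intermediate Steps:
p(G) = -½ (p(G) = (½)*(-1) = -½)
x(K, Y) = Y + 8*K (x(K, Y) = 8*K + Y = Y + 8*K)
O = 913003/4564248592 (O = (-½)²/36748 + ((-1 + 8*0)*71 + 65)/(-31051) = (¼)*(1/36748) + ((-1 + 0)*71 + 65)*(-1/31051) = 1/146992 + (-1*71 + 65)*(-1/31051) = 1/146992 + (-71 + 65)*(-1/31051) = 1/146992 - 6*(-1/31051) = 1/146992 + 6/31051 = 913003/4564248592 ≈ 0.00020003)
-O = -1*913003/4564248592 = -913003/4564248592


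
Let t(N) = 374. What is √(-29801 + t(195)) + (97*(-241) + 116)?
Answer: -23261 + I*√29427 ≈ -23261.0 + 171.54*I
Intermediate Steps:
√(-29801 + t(195)) + (97*(-241) + 116) = √(-29801 + 374) + (97*(-241) + 116) = √(-29427) + (-23377 + 116) = I*√29427 - 23261 = -23261 + I*√29427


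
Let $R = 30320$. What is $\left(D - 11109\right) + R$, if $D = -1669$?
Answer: $17542$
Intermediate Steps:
$\left(D - 11109\right) + R = \left(-1669 - 11109\right) + 30320 = -12778 + 30320 = 17542$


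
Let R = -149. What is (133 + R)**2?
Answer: 256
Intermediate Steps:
(133 + R)**2 = (133 - 149)**2 = (-16)**2 = 256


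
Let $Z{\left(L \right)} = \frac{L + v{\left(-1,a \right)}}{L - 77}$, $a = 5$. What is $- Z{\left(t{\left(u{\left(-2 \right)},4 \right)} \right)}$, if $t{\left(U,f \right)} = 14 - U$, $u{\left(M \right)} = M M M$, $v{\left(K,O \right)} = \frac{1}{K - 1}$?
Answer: $\frac{43}{110} \approx 0.39091$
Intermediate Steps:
$v{\left(K,O \right)} = \frac{1}{-1 + K}$
$u{\left(M \right)} = M^{3}$ ($u{\left(M \right)} = M^{2} M = M^{3}$)
$Z{\left(L \right)} = \frac{- \frac{1}{2} + L}{-77 + L}$ ($Z{\left(L \right)} = \frac{L + \frac{1}{-1 - 1}}{L - 77} = \frac{L + \frac{1}{-2}}{-77 + L} = \frac{L - \frac{1}{2}}{-77 + L} = \frac{- \frac{1}{2} + L}{-77 + L}$)
$- Z{\left(t{\left(u{\left(-2 \right)},4 \right)} \right)} = - \frac{- \frac{1}{2} + \left(14 - \left(-2\right)^{3}\right)}{-77 + \left(14 - \left(-2\right)^{3}\right)} = - \frac{- \frac{1}{2} + \left(14 - -8\right)}{-77 + \left(14 - -8\right)} = - \frac{- \frac{1}{2} + \left(14 + 8\right)}{-77 + \left(14 + 8\right)} = - \frac{- \frac{1}{2} + 22}{-77 + 22} = - \frac{43}{\left(-55\right) 2} = - \frac{\left(-1\right) 43}{55 \cdot 2} = \left(-1\right) \left(- \frac{43}{110}\right) = \frac{43}{110}$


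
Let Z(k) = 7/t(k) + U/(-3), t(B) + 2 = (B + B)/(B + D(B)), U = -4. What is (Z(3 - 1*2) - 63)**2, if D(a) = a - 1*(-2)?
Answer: 39601/9 ≈ 4400.1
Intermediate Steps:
D(a) = 2 + a (D(a) = a + 2 = 2 + a)
t(B) = -2 + 2*B/(2 + 2*B) (t(B) = -2 + (B + B)/(B + (2 + B)) = -2 + (2*B)/(2 + 2*B) = -2 + 2*B/(2 + 2*B))
Z(k) = 4/3 + 7*(1 + k)/(-2 - k) (Z(k) = 7/(((-2 - k)/(1 + k))) - 4/(-3) = 7*((1 + k)/(-2 - k)) - 4*(-1/3) = 7*(1 + k)/(-2 - k) + 4/3 = 4/3 + 7*(1 + k)/(-2 - k))
(Z(3 - 1*2) - 63)**2 = ((13 + 17*(3 - 1*2))/(3*(-2 - (3 - 1*2))) - 63)**2 = ((13 + 17*(3 - 2))/(3*(-2 - (3 - 2))) - 63)**2 = ((13 + 17*1)/(3*(-2 - 1*1)) - 63)**2 = ((13 + 17)/(3*(-2 - 1)) - 63)**2 = ((1/3)*30/(-3) - 63)**2 = ((1/3)*(-1/3)*30 - 63)**2 = (-10/3 - 63)**2 = (-199/3)**2 = 39601/9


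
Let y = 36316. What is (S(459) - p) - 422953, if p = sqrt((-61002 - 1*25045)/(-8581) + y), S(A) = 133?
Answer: -422820 - sqrt(2674814770583)/8581 ≈ -4.2301e+5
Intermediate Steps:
p = sqrt(2674814770583)/8581 (p = sqrt((-61002 - 1*25045)/(-8581) + 36316) = sqrt((-61002 - 25045)*(-1/8581) + 36316) = sqrt(-86047*(-1/8581) + 36316) = sqrt(86047/8581 + 36316) = sqrt(311713643/8581) = sqrt(2674814770583)/8581 ≈ 190.59)
(S(459) - p) - 422953 = (133 - sqrt(2674814770583)/8581) - 422953 = -422820 - sqrt(2674814770583)/8581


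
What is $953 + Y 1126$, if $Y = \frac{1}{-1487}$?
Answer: $\frac{1415985}{1487} \approx 952.24$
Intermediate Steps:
$Y = - \frac{1}{1487} \approx -0.00067249$
$953 + Y 1126 = 953 - \frac{1126}{1487} = \frac{1415985}{1487}$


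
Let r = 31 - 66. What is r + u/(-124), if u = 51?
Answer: -4391/124 ≈ -35.411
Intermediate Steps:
r = -35
r + u/(-124) = -35 + 51/(-124) = -35 + 51*(-1/124) = -35 - 51/124 = -4391/124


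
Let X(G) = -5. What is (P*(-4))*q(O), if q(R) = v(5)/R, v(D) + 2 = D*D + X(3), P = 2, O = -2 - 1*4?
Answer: 24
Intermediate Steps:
O = -6 (O = -2 - 4 = -6)
v(D) = -7 + D² (v(D) = -2 + (D*D - 5) = -2 + (D² - 5) = -2 + (-5 + D²) = -7 + D²)
q(R) = 18/R (q(R) = (-7 + 5²)/R = (-7 + 25)/R = 18/R)
(P*(-4))*q(O) = (2*(-4))*(18/(-6)) = -144*(-1)/6 = -8*(-3) = 24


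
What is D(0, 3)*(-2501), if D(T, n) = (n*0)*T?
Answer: 0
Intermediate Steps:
D(T, n) = 0 (D(T, n) = 0*T = 0)
D(0, 3)*(-2501) = 0*(-2501) = 0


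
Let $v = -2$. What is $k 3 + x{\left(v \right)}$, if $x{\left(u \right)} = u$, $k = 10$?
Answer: $28$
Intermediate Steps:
$k 3 + x{\left(v \right)} = 10 \cdot 3 - 2 = 30 - 2 = 28$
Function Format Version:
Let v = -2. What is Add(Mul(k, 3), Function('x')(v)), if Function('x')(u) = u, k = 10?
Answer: 28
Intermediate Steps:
Add(Mul(k, 3), Function('x')(v)) = Add(Mul(10, 3), -2) = Add(30, -2) = 28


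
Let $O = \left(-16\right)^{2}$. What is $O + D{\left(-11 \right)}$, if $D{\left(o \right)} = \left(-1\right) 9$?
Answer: $247$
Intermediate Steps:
$O = 256$
$D{\left(o \right)} = -9$
$O + D{\left(-11 \right)} = 256 - 9 = 247$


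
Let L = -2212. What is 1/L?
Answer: -1/2212 ≈ -0.00045208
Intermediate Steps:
1/L = 1/(-2212) = -1/2212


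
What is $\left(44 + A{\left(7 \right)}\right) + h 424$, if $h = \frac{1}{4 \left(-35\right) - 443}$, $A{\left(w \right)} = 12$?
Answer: $\frac{608}{11} \approx 55.273$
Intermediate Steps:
$h = - \frac{1}{583}$ ($h = \frac{1}{-140 - 443} = \frac{1}{-583} = - \frac{1}{583} \approx -0.0017153$)
$\left(44 + A{\left(7 \right)}\right) + h 424 = \left(44 + 12\right) - \frac{8}{11} = 56 - \frac{8}{11} = \frac{608}{11}$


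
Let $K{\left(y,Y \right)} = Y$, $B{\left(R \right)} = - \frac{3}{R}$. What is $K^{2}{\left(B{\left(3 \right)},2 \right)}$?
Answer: $4$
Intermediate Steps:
$K^{2}{\left(B{\left(3 \right)},2 \right)} = 2^{2} = 4$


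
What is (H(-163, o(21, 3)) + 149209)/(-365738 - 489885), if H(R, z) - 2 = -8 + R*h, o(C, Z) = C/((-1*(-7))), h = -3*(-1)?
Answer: -148714/855623 ≈ -0.17381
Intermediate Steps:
h = 3
o(C, Z) = C/7
H(R, z) = -6 + 3*R (H(R, z) = 2 + (-8 + R*3) = 2 + (-8 + 3*R) = -6 + 3*R)
(H(-163, o(21, 3)) + 149209)/(-365738 - 489885) = ((-6 + 3*(-163)) + 149209)/(-365738 - 489885) = ((-6 - 489) + 149209)/(-855623) = (-495 + 149209)*(-1/855623) = 148714*(-1/855623) = -148714/855623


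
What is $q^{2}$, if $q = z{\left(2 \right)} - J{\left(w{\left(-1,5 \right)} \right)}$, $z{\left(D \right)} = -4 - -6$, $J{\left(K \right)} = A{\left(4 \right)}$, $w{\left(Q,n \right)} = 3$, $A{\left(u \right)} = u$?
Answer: $4$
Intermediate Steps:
$J{\left(K \right)} = 4$
$z{\left(D \right)} = 2$ ($z{\left(D \right)} = -4 + 6 = 2$)
$q = -2$ ($q = 2 - 4 = -2$)
$q^{2} = \left(-2\right)^{2} = 4$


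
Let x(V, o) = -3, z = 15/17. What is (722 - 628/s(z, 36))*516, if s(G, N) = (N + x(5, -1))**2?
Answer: 135128360/363 ≈ 3.7225e+5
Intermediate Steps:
z = 15/17 (z = 15*(1/17) = 15/17 ≈ 0.88235)
s(G, N) = (-3 + N)**2 (s(G, N) = (N - 3)**2 = (-3 + N)**2)
(722 - 628/s(z, 36))*516 = (722 - 628/(-3 + 36)**2)*516 = (722 - 628/(33**2))*516 = (722 - 628/1089)*516 = (785630/1089)*516 = 135128360/363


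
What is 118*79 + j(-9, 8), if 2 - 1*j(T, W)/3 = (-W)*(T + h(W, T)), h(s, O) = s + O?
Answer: 9088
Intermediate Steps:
h(s, O) = O + s
j(T, W) = 6 + 3*W*(W + 2*T) (j(T, W) = 6 - 3*(-W)*(T + (T + W)) = 6 - 3*(-W)*(W + 2*T) = 6 - (-3)*W*(W + 2*T) = 6 + 3*W*(W + 2*T))
118*79 + j(-9, 8) = 118*79 + (6 + 3*(-9)*8 + 3*8*(-9 + 8)) = 9322 + (6 - 216 + 3*8*(-1)) = 9322 + (6 - 216 - 24) = 9322 - 234 = 9088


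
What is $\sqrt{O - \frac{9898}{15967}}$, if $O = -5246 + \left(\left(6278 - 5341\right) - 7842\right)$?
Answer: $\frac{i \sqrt{63224404445}}{2281} \approx 110.23 i$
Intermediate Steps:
$O = -12151$ ($O = -5246 + \left(937 - 7842\right) = -5246 - 6905 = -12151$)
$\sqrt{O - \frac{9898}{15967}} = \sqrt{-12151 - \frac{9898}{15967}} = \sqrt{-12151 - \frac{1414}{2281}} = \sqrt{- \frac{27717845}{2281}} = \frac{i \sqrt{63224404445}}{2281}$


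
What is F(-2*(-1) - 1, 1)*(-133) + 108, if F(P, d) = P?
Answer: -25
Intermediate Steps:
F(-2*(-1) - 1, 1)*(-133) + 108 = (-2*(-1) - 1)*(-133) + 108 = (2 - 1)*(-133) + 108 = 1*(-133) + 108 = -133 + 108 = -25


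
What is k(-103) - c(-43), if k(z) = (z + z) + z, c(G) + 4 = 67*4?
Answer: -573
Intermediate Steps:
c(G) = 264 (c(G) = -4 + 67*4 = -4 + 268 = 264)
k(z) = 3*z (k(z) = 2*z + z = 3*z)
k(-103) - c(-43) = 3*(-103) - 1*264 = -309 - 264 = -573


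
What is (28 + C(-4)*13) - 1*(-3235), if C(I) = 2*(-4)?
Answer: 3159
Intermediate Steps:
C(I) = -8
(28 + C(-4)*13) - 1*(-3235) = (28 - 8*13) - 1*(-3235) = (28 - 104) + 3235 = -76 + 3235 = 3159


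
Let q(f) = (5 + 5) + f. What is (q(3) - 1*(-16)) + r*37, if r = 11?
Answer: 436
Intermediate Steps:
q(f) = 10 + f
(q(3) - 1*(-16)) + r*37 = ((10 + 3) - 1*(-16)) + 11*37 = (13 + 16) + 407 = 29 + 407 = 436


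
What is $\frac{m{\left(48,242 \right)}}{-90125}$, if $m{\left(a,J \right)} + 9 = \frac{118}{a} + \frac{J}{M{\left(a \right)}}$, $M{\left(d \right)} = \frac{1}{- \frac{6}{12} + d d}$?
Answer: $- \frac{13378571}{2163000} \approx -6.1852$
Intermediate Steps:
$M{\left(d \right)} = \frac{1}{- \frac{1}{2} + d^{2}}$ ($M{\left(d \right)} = \frac{1}{\left(-6\right) \frac{1}{12} + d^{2}} = \frac{1}{- \frac{1}{2} + d^{2}}$)
$m{\left(a,J \right)} = -9 + \frac{118}{a} + J \left(- \frac{1}{2} + a^{2}\right)$ ($m{\left(a,J \right)} = -9 + \left(\frac{118}{a} + \frac{J}{2 \frac{1}{-1 + 2 a^{2}}}\right) = -9 + \left(\frac{118}{a} + J \left(- \frac{1}{2} + a^{2}\right)\right) = -9 + \frac{118}{a} + J \left(- \frac{1}{2} + a^{2}\right)$)
$\frac{m{\left(48,242 \right)}}{-90125} = \frac{-9 + \frac{118}{48} - 121 + 242 \cdot 48^{2}}{-90125} = \left(-9 + 118 \cdot \frac{1}{48} - 121 + 242 \cdot 2304\right) \left(- \frac{1}{90125}\right) = \left(-9 + \frac{59}{24} - 121 + 557568\right) \left(- \frac{1}{90125}\right) = \frac{13378571}{24} \left(- \frac{1}{90125}\right) = - \frac{13378571}{2163000}$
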